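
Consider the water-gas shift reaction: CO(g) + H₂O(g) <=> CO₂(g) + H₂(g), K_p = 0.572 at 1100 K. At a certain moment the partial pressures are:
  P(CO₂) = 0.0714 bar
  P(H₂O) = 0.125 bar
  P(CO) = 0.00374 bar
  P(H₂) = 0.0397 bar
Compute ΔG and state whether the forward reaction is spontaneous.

Q_p = P(CO₂)·P(H₂) / (P(CO)·P(H₂O)) = (0.0714)·(0.0397) / ((0.00374)·(0.125)) = 6.06
ΔG = RT ln(Q_p/K_p) = (8.314 J mol⁻¹ K⁻¹)(1100 K) × ln(6.06/0.572)
   = (9.145 kJ/mol)(2.360) = 21.6 kJ/mol
ΔG > 0, so the forward reaction is non-spontaneous (proceeds in reverse).

ΔG = 21.6 kJ/mol; the forward reaction is non-spontaneous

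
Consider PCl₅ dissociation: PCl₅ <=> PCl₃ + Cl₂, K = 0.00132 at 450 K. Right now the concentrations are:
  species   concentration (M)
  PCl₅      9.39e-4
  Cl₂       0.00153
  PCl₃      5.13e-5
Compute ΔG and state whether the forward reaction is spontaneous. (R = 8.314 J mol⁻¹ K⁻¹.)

ΔG = -10.3 kJ/mol; the forward reaction is spontaneous

Q = [PCl₃]·[Cl₂] / [PCl₅] = (5.13e-5)·(0.00153) / (9.39e-4) = 8.36e-5
ΔG = RT ln(Q/K) = (8.314 J mol⁻¹ K⁻¹)(450 K) × ln(8.36e-5/0.00132)
   = (3.741 kJ/mol)(-2.759) = -10.3 kJ/mol
ΔG < 0, so the forward reaction is spontaneous (proceeds forward).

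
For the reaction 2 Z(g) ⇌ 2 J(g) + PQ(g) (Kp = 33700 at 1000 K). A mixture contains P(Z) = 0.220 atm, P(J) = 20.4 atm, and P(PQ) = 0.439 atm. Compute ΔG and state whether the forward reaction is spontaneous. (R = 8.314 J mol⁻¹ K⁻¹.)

ΔG = -18.2 kJ/mol; the forward reaction is spontaneous

Qp = P(J)²·P(PQ) / P(Z)² = (20.4)²·(0.439) / (0.220)² = 3770
ΔG = RT ln(Qp/Kp) = (8.314 J mol⁻¹ K⁻¹)(1000 K) × ln(3770/33700)
   = (8.314 kJ/mol)(-2.190) = -18.2 kJ/mol
ΔG < 0, so the forward reaction is spontaneous (proceeds forward).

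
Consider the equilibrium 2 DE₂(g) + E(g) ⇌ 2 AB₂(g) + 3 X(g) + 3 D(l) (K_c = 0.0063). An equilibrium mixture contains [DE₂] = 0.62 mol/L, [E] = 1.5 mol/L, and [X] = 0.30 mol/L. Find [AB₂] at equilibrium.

(D is a pure liquid — omitted from K_c.)
At equilibrium, K_c = [AB₂]²·[X]³ / ([DE₂]²·[E]) = 0.0063.
([AB₂])²·(0.30)³ / ((0.62)²·(1.5)) = 0.0063
[AB₂]² = 0.135 ⇒ [AB₂] = 0.37 mol/L

[AB₂] = 0.37 mol/L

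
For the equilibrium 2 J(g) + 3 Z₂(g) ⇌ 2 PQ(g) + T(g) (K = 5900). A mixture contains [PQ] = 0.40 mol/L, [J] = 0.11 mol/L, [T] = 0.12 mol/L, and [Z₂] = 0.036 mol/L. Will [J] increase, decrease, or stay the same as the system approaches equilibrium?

Q = [PQ]²·[T] / ([J]²·[Z₂]³) = (0.40)²·(0.12) / ((0.11)²·(0.036)³) = 34000
Q = 34000 > K = 5900: net reverse reaction.
J is a reactant, so it increases.

increase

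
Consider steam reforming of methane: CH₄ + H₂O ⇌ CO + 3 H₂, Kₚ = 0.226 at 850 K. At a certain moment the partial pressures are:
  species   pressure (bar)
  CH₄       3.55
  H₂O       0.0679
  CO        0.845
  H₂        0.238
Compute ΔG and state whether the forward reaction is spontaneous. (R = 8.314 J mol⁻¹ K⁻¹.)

ΔG = -11.1 kJ/mol; the forward reaction is spontaneous

Qₚ = P(CO)·P(H₂)³ / (P(CH₄)·P(H₂O)) = (0.845)·(0.238)³ / ((3.55)·(0.0679)) = 0.0473
ΔG = RT ln(Qₚ/Kₚ) = (8.314 J mol⁻¹ K⁻¹)(850 K) × ln(0.0473/0.226)
   = (7.067 kJ/mol)(-1.564) = -11.1 kJ/mol
ΔG < 0, so the forward reaction is spontaneous (proceeds forward).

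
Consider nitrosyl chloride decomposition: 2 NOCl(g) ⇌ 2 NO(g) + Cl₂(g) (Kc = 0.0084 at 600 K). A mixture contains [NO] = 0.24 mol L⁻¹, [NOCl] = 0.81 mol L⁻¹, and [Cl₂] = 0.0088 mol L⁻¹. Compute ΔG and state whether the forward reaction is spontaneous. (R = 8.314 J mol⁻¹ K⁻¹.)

Qc = [NO]²·[Cl₂] / [NOCl]² = (0.24)²·(0.0088) / (0.81)² = 7.73×10⁻⁴
ΔG = RT ln(Qc/Kc) = (8.314 J mol⁻¹ K⁻¹)(600 K) × ln(7.73×10⁻⁴/0.0084)
   = (4.988 kJ/mol)(-2.386) = -11.9 kJ/mol
ΔG < 0, so the forward reaction is spontaneous (proceeds forward).

ΔG = -11.9 kJ/mol; the forward reaction is spontaneous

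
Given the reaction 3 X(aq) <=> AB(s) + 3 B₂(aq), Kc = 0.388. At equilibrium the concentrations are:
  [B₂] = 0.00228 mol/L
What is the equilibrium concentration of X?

[X] = 0.00313 mol/L

(AB is a pure solid — omitted from Kc.)
At equilibrium, Kc = [B₂]³ / [X]³ = 0.388.
(0.00228)³ / ([X])³ = 0.388
[X]³ = 3.05×10⁻⁸ ⇒ [X] = 0.00313 mol/L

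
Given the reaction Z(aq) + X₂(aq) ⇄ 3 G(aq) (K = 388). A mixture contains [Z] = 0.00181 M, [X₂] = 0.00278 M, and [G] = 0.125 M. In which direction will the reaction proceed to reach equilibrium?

no net change (already at equilibrium)

Q = [G]³ / ([Z]·[X₂]) = (0.125)³ / ((0.00181)·(0.00278)) = 388
Q = 388 = K, so the system is already at equilibrium.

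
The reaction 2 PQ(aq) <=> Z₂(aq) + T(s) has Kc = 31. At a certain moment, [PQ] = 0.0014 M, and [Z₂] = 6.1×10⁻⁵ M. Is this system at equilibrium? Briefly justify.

yes, at equilibrium

(T is a pure solid — omitted from Qc.)
Qc = [Z₂] / [PQ]² = (6.1×10⁻⁵) / (0.0014)² = 31
Qc = 31 = Kc; the system is at equilibrium.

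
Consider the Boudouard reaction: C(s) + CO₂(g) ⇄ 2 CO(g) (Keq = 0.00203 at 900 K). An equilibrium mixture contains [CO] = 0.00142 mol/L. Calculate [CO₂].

[CO₂] = 9.93e-4 mol/L

(C is a pure solid — omitted from Keq.)
At equilibrium, Keq = [CO]² / [CO₂] = 0.00203.
(0.00142)² / ([CO₂]) = 0.00203
[CO₂] = 9.93e-4 mol/L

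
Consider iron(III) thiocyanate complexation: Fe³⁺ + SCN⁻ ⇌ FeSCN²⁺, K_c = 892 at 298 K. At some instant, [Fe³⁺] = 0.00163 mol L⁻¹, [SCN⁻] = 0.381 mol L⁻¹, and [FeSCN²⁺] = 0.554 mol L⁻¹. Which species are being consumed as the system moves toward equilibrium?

none (at equilibrium)

Q_c = [FeSCN²⁺] / ([Fe³⁺]·[SCN⁻]) = (0.554) / ((0.00163)·(0.381)) = 892
Q_c = 892 = K_c; the system is at equilibrium.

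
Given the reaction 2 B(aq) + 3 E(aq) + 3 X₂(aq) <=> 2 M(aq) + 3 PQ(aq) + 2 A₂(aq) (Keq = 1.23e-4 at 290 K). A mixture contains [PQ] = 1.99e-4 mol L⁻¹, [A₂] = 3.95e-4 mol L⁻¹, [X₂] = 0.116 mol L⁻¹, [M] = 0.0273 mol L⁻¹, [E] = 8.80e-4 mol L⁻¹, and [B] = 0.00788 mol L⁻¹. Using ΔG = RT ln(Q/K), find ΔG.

ΔG = -5.26 kJ/mol

Q = [M]²·[PQ]³·[A₂]² / ([B]²·[E]³·[X₂]³) = (0.0273)²·(1.99e-4)³·(3.95e-4)² / ((0.00788)²·(8.80e-4)³·(0.116)³) = 1.39e-5
ΔG = RT ln(Q/Keq) = (8.314 J mol⁻¹ K⁻¹)(290 K) × ln(1.39e-5/1.23e-4)
   = (2.411 kJ/mol)(-2.180) = -5.26 kJ/mol
ΔG < 0, so the forward reaction is spontaneous (proceeds forward).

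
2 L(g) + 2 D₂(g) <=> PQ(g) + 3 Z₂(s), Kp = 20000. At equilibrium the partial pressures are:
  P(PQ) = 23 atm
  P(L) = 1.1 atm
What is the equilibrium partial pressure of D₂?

(Z₂ is a pure solid — omitted from Kp.)
At equilibrium, Kp = P(PQ) / (P(L)²·P(D₂)²) = 20000.
(23) / ((1.1)²·(P(D₂))²) = 20000
P(D₂)² = 9.50×10⁻⁴ ⇒ P(D₂) = 0.031 atm

P(D₂) = 0.031 atm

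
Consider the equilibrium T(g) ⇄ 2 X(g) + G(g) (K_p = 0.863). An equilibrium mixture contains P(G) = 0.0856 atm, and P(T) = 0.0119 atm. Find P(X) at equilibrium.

P(X) = 0.346 atm

At equilibrium, K_p = P(X)²·P(G) / P(T) = 0.863.
(P(X))²·(0.0856) / (0.0119) = 0.863
P(X)² = 0.120 ⇒ P(X) = 0.346 atm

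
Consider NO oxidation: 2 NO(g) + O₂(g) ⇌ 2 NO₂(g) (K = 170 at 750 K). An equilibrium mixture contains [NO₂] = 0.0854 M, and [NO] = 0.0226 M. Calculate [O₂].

At equilibrium, K = [NO₂]² / ([NO]²·[O₂]) = 170.
(0.0854)² / ((0.0226)²·([O₂])) = 170
[O₂] = 0.0840 M

[O₂] = 0.0840 M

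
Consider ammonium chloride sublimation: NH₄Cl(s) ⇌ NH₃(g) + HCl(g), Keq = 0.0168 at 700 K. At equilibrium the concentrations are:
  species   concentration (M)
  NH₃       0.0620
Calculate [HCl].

[HCl] = 0.271 M

(NH₄Cl is a pure solid — omitted from Keq.)
At equilibrium, Keq = [NH₃]·[HCl] = 0.0168.
(0.0620)·([HCl]) = 0.0168
[HCl] = 0.271 M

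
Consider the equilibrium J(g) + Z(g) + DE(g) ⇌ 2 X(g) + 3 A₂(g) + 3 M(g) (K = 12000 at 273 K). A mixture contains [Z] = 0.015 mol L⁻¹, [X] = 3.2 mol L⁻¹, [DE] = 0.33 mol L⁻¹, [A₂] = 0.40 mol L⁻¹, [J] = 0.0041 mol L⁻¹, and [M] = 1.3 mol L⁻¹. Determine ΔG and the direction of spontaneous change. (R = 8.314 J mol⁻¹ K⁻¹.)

Q = [X]²·[A₂]³·[M]³ / ([J]·[Z]·[DE]) = (3.2)²·(0.40)³·(1.3)³ / ((0.0041)·(0.015)·(0.33)) = 70900
ΔG = RT ln(Q/K) = (8.314 J mol⁻¹ K⁻¹)(273 K) × ln(70900/12000)
   = (2.270 kJ/mol)(1.776) = 4.03 kJ/mol
ΔG > 0, so the forward reaction is non-spontaneous (proceeds in reverse).

ΔG = 4.03 kJ/mol; the forward reaction is non-spontaneous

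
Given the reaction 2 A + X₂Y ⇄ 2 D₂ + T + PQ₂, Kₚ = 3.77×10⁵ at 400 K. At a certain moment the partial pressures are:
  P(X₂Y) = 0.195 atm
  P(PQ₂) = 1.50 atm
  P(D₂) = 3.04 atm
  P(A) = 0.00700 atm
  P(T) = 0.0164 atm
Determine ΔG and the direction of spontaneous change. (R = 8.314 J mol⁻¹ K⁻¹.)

ΔG = -9.19 kJ/mol; the forward reaction is spontaneous

Qₚ = P(D₂)²·P(T)·P(PQ₂) / (P(A)²·P(X₂Y)) = (3.04)²·(0.0164)·(1.50) / ((0.00700)²·(0.195)) = 23800
ΔG = RT ln(Qₚ/Kₚ) = (8.314 J mol⁻¹ K⁻¹)(400 K) × ln(23800/3.77×10⁵)
   = (3.326 kJ/mol)(-2.763) = -9.19 kJ/mol
ΔG < 0, so the forward reaction is spontaneous (proceeds forward).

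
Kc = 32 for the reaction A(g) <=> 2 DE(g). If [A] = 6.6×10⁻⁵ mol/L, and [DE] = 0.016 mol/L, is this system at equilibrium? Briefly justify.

no; Q < K, reaction proceeds forward

Qc = [DE]² / [A] = (0.016)² / (6.6×10⁻⁵) = 3.9
Qc = 3.9 < Kc = 32: net forward reaction.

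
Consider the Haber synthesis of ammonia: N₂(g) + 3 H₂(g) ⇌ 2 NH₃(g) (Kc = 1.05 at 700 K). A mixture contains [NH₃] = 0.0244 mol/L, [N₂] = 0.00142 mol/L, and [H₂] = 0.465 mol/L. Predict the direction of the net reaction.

Qc = [NH₃]² / ([N₂]·[H₂]³) = (0.0244)² / ((0.00142)·(0.465)³) = 4.17
Qc = 4.17 > Kc = 1.05, so the reverse reaction proceeds.

in the reverse direction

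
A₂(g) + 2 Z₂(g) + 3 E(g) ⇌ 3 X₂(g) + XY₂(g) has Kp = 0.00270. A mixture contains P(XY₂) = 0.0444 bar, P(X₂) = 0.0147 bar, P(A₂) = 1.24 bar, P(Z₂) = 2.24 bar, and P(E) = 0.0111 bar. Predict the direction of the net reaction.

Qp = P(X₂)³·P(XY₂) / (P(A₂)·P(Z₂)²·P(E)³) = (0.0147)³·(0.0444) / ((1.24)·(2.24)²·(0.0111)³) = 0.0166
Qp = 0.0166 > Kp = 0.00270, so the reverse reaction proceeds.

to the left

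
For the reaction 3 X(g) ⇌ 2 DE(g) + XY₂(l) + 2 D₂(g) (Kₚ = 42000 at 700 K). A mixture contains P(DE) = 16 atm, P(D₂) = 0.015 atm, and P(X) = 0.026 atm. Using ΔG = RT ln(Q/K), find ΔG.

ΔG = -14.8 kJ/mol

(XY₂ is a pure liquid — omitted from Qₚ.)
Qₚ = P(DE)²·P(D₂)² / P(X)³ = (16)²·(0.015)² / (0.026)³ = 3280
ΔG = RT ln(Qₚ/Kₚ) = (8.314 J mol⁻¹ K⁻¹)(700 K) × ln(3280/42000)
   = (5.820 kJ/mol)(-2.550) = -14.8 kJ/mol
ΔG < 0, so the forward reaction is spontaneous (proceeds forward).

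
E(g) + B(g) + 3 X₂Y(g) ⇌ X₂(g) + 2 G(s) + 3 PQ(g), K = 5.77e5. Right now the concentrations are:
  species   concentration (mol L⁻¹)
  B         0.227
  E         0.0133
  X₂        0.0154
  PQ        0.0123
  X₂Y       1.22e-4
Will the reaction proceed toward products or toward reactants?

reverse (toward reactants)

(G is a pure solid — omitted from Q.)
Q = [X₂]·[PQ]³ / ([E]·[B]·[X₂Y]³) = (0.0154)·(0.0123)³ / ((0.0133)·(0.227)·(1.22e-4)³) = 5.23e6
Q = 5.23e6 > K = 5.77e5, so the reverse reaction proceeds.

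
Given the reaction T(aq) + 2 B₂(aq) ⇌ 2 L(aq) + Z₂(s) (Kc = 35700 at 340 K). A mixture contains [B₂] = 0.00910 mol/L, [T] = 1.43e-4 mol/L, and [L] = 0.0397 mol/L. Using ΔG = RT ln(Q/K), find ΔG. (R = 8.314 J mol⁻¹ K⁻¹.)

(Z₂ is a pure solid — omitted from Qc.)
Qc = [L]² / ([T]·[B₂]²) = (0.0397)² / ((1.43e-4)·(0.00910)²) = 1.33e5
ΔG = RT ln(Qc/Kc) = (8.314 J mol⁻¹ K⁻¹)(340 K) × ln(1.33e5/35700)
   = (2.827 kJ/mol)(1.315) = 3.72 kJ/mol
ΔG > 0, so the forward reaction is non-spontaneous (proceeds in reverse).

ΔG = 3.72 kJ/mol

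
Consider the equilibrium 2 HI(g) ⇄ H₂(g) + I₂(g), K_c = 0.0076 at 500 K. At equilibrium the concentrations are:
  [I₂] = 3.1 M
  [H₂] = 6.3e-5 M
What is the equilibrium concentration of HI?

[HI] = 0.16 M

At equilibrium, K_c = [H₂]·[I₂] / [HI]² = 0.0076.
(6.3e-5)·(3.1) / ([HI])² = 0.0076
[HI]² = 0.0257 ⇒ [HI] = 0.16 M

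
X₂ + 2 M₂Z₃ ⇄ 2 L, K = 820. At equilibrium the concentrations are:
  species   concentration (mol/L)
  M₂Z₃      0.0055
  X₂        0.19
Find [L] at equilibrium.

At equilibrium, K = [L]² / ([X₂]·[M₂Z₃]²) = 820.
([L])² / ((0.19)·(0.0055)²) = 820
[L]² = 0.00471 ⇒ [L] = 0.069 mol/L

[L] = 0.069 mol/L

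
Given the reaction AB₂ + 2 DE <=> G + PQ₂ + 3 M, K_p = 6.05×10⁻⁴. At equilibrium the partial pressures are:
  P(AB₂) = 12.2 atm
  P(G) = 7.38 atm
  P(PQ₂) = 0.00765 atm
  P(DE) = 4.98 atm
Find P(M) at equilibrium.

P(M) = 1.48 atm

At equilibrium, K_p = P(G)·P(PQ₂)·P(M)³ / (P(AB₂)·P(DE)²) = 6.05×10⁻⁴.
(7.38)·(0.00765)·(P(M))³ / ((12.2)·(4.98)²) = 6.05×10⁻⁴
P(M)³ = 3.24 ⇒ P(M) = 1.48 atm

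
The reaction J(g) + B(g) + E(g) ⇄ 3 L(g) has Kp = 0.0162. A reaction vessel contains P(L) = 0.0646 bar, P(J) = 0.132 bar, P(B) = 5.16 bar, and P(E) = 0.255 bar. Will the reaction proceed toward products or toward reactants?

Qp = P(L)³ / (P(J)·P(B)·P(E)) = (0.0646)³ / ((0.132)·(5.16)·(0.255)) = 0.00155
Qp = 0.00155 < Kp = 0.0162, so the forward reaction proceeds.

toward products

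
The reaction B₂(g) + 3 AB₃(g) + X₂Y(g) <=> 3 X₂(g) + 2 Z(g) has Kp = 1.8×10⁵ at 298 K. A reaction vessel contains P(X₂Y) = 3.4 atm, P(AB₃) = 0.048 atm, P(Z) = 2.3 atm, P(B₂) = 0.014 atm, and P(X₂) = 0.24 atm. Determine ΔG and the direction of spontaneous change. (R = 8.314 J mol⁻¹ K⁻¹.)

Qp = P(X₂)³·P(Z)² / (P(B₂)·P(AB₃)³·P(X₂Y)) = (0.24)³·(2.3)² / ((0.014)·(0.048)³·(3.4)) = 13900
ΔG = RT ln(Qp/Kp) = (8.314 J mol⁻¹ K⁻¹)(298 K) × ln(13900/1.8×10⁵)
   = (2.478 kJ/mol)(-2.561) = -6.35 kJ/mol
ΔG < 0, so the forward reaction is spontaneous (proceeds forward).

ΔG = -6.35 kJ/mol; the forward reaction is spontaneous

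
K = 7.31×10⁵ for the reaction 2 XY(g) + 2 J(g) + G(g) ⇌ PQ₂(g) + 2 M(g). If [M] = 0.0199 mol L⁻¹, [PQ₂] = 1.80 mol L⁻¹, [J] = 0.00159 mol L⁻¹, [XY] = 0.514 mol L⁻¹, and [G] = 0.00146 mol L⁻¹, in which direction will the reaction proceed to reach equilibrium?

Q = [PQ₂]·[M]² / ([XY]²·[J]²·[G]) = (1.80)·(0.0199)² / ((0.514)²·(0.00159)²·(0.00146)) = 7.31×10⁵
Q = 7.31×10⁵ = K, so the system is already at equilibrium.

no net change (already at equilibrium)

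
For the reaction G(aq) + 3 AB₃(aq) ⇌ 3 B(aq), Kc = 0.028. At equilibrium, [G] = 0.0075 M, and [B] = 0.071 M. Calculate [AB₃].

At equilibrium, Kc = [B]³ / ([G]·[AB₃]³) = 0.028.
(0.071)³ / ((0.0075)·([AB₃])³) = 0.028
[AB₃]³ = 1.70 ⇒ [AB₃] = 1.2 M

[AB₃] = 1.2 M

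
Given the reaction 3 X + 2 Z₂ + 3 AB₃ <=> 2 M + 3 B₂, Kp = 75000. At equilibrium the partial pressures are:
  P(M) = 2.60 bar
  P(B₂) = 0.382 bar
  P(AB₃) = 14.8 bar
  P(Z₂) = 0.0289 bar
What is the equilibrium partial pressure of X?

At equilibrium, Kp = P(M)²·P(B₂)³ / (P(X)³·P(Z₂)²·P(AB₃)³) = 75000.
(2.60)²·(0.382)³ / ((P(X))³·(0.0289)²·(14.8)³) = 75000
P(X)³ = 1.86e-6 ⇒ P(X) = 0.0123 bar

P(X) = 0.0123 bar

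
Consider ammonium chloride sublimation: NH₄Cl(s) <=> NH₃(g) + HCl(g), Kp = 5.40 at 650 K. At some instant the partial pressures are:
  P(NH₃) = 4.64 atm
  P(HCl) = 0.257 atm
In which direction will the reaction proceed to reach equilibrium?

(NH₄Cl is a pure solid — omitted from Qp.)
Qp = P(NH₃)·P(HCl) = (4.64)·(0.257) = 1.19
Qp = 1.19 < Kp = 5.40, so the forward reaction proceeds.

toward products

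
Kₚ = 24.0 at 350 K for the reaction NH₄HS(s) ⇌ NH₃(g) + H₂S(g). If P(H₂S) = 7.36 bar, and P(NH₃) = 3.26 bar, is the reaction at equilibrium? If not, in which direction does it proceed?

(NH₄HS is a pure solid — omitted from Qₚ.)
Qₚ = P(NH₃)·P(H₂S) = (3.26)·(7.36) = 24.0
Qₚ = 24.0 = Kₚ, so the system is already at equilibrium.

at equilibrium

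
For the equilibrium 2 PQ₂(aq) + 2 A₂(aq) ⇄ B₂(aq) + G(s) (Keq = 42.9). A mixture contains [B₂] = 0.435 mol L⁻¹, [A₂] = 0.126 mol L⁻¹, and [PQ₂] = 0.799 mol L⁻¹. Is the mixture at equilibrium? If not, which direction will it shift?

yes, at equilibrium

(G is a pure solid — omitted from Q.)
Q = [B₂] / ([PQ₂]²·[A₂]²) = (0.435) / ((0.799)²·(0.126)²) = 42.9
Q = 42.9 = Keq; the system is at equilibrium.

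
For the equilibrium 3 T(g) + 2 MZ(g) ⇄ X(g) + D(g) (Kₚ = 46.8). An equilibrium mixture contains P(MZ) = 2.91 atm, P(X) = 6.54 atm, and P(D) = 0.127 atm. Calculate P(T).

At equilibrium, Kₚ = P(X)·P(D) / (P(T)³·P(MZ)²) = 46.8.
(6.54)·(0.127) / ((P(T))³·(2.91)²) = 46.8
P(T)³ = 0.00210 ⇒ P(T) = 0.128 atm

P(T) = 0.128 atm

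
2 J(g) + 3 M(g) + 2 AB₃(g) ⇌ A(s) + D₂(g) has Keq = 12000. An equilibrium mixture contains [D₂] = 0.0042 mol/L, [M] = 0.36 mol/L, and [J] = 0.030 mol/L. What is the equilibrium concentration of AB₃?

[AB₃] = 0.091 mol/L

(A is a pure solid — omitted from Keq.)
At equilibrium, Keq = [D₂] / ([J]²·[M]³·[AB₃]²) = 12000.
(0.0042) / ((0.030)²·(0.36)³·([AB₃])²) = 12000
[AB₃]² = 0.00834 ⇒ [AB₃] = 0.091 mol/L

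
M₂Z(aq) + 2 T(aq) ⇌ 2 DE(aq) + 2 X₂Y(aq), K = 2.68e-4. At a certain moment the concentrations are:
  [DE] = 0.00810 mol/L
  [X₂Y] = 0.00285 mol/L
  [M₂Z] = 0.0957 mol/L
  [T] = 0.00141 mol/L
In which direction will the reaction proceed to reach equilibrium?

toward reactants

Q = [DE]²·[X₂Y]² / ([M₂Z]·[T]²) = (0.00810)²·(0.00285)² / ((0.0957)·(0.00141)²) = 0.00280
Q = 0.00280 > K = 2.68e-4, so the reverse reaction proceeds.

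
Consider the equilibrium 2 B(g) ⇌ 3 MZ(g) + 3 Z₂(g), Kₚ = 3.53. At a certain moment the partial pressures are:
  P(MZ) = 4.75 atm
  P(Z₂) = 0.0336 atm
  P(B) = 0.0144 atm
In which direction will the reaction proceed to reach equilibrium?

toward reactants

Qₚ = P(MZ)³·P(Z₂)³ / P(B)² = (4.75)³·(0.0336)³ / (0.0144)² = 19.6
Qₚ = 19.6 > Kₚ = 3.53, so the reverse reaction proceeds.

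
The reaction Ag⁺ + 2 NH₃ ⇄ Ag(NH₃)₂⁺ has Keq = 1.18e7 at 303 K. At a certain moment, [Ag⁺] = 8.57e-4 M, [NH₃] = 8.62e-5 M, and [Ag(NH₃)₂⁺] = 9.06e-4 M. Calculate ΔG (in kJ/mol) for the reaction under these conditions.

Q = [Ag(NH₃)₂⁺] / ([Ag⁺]·[NH₃]²) = (9.06e-4) / ((8.57e-4)·(8.62e-5)²) = 1.42e8
ΔG = RT ln(Q/Keq) = (8.314 J mol⁻¹ K⁻¹)(303 K) × ln(1.42e8/1.18e7)
   = (2.519 kJ/mol)(2.488) = 6.27 kJ/mol
ΔG > 0, so the forward reaction is non-spontaneous (proceeds in reverse).

ΔG = 6.27 kJ/mol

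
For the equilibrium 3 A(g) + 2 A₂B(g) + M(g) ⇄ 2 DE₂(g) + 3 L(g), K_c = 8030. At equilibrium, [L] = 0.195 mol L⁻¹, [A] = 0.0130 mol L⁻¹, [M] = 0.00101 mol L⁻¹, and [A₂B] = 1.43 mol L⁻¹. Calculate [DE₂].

[DE₂] = 0.0701 mol L⁻¹

At equilibrium, K_c = [DE₂]²·[L]³ / ([A]³·[A₂B]²·[M]) = 8030.
([DE₂])²·(0.195)³ / ((0.0130)³·(1.43)²·(0.00101)) = 8030
[DE₂]² = 0.00491 ⇒ [DE₂] = 0.0701 mol L⁻¹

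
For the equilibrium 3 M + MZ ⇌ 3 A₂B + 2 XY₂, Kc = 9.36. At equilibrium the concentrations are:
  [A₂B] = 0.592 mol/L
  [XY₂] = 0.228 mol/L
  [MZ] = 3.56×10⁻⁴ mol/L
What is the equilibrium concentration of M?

[M] = 1.48 mol/L

At equilibrium, Kc = [A₂B]³·[XY₂]² / ([M]³·[MZ]) = 9.36.
(0.592)³·(0.228)² / (([M])³·(3.56×10⁻⁴)) = 9.36
[M]³ = 3.24 ⇒ [M] = 1.48 mol/L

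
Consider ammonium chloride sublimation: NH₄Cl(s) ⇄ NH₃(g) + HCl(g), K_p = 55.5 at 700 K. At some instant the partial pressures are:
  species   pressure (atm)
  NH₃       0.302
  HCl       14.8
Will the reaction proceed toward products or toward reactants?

(NH₄Cl is a pure solid — omitted from Q_p.)
Q_p = P(NH₃)·P(HCl) = (0.302)·(14.8) = 4.47
Q_p = 4.47 < K_p = 55.5, so the forward reaction proceeds.

to the right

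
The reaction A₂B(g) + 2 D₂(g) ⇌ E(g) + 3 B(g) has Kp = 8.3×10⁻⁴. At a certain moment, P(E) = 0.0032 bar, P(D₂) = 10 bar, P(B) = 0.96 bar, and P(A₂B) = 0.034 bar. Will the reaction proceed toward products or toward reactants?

at equilibrium

Qp = P(E)·P(B)³ / (P(A₂B)·P(D₂)²) = (0.0032)·(0.96)³ / ((0.034)·(10)²) = 8.3×10⁻⁴
Qp = 8.3×10⁻⁴ = Kp, so the system is already at equilibrium.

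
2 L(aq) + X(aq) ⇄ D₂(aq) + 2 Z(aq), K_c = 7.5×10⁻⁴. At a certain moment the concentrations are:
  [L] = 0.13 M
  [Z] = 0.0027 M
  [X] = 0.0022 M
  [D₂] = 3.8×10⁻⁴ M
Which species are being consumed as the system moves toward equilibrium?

Q_c = [D₂]·[Z]² / ([L]²·[X]) = (3.8×10⁻⁴)·(0.0027)² / ((0.13)²·(0.0022)) = 7.5×10⁻⁵
Q_c = 7.5×10⁻⁵ < K_c = 7.5×10⁻⁴: net forward reaction.

L, X (reactants)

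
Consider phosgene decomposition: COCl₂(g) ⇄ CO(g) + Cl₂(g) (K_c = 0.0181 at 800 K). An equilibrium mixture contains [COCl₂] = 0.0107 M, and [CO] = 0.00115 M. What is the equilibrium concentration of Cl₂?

At equilibrium, K_c = [CO]·[Cl₂] / [COCl₂] = 0.0181.
(0.00115)·([Cl₂]) / (0.0107) = 0.0181
[Cl₂] = 0.168 M

[Cl₂] = 0.168 M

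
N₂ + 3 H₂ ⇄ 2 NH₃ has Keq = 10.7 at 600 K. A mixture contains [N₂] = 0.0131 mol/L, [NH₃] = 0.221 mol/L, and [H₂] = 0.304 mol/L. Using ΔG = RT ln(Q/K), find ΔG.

Q = [NH₃]² / ([N₂]·[H₂]³) = (0.221)² / ((0.0131)·(0.304)³) = 133
ΔG = RT ln(Q/Keq) = (8.314 J mol⁻¹ K⁻¹)(600 K) × ln(133/10.7)
   = (4.988 kJ/mol)(2.520) = 12.6 kJ/mol
ΔG > 0, so the forward reaction is non-spontaneous (proceeds in reverse).

ΔG = 12.6 kJ/mol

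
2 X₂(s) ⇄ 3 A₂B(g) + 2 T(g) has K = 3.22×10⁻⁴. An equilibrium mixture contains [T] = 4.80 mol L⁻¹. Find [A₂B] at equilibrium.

(X₂ is a pure solid — omitted from K.)
At equilibrium, K = [A₂B]³·[T]² = 3.22×10⁻⁴.
([A₂B])³·(4.80)² = 3.22×10⁻⁴
[A₂B]³ = 1.40×10⁻⁵ ⇒ [A₂B] = 0.0241 mol L⁻¹

[A₂B] = 0.0241 mol L⁻¹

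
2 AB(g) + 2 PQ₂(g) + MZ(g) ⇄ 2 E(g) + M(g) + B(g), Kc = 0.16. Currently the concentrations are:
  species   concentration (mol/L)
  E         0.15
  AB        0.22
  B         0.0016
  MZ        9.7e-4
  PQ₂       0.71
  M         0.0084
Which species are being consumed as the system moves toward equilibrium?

AB, PQ₂, MZ (reactants)

Qc = [E]²·[M]·[B] / ([AB]²·[PQ₂]²·[MZ]) = (0.15)²·(0.0084)·(0.0016) / ((0.22)²·(0.71)²·(9.7e-4)) = 0.013
Qc = 0.013 < Kc = 0.16: net forward reaction.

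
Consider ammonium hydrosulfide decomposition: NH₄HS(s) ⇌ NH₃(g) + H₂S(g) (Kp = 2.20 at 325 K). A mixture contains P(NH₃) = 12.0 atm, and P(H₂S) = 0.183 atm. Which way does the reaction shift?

no net change (already at equilibrium)

(NH₄HS is a pure solid — omitted from Qp.)
Qp = P(NH₃)·P(H₂S) = (12.0)·(0.183) = 2.20
Qp = 2.20 = Kp, so the system is already at equilibrium.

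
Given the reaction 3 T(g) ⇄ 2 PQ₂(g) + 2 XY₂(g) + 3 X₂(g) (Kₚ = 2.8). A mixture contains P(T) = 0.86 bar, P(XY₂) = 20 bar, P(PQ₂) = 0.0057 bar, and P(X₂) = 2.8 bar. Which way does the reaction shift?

to the right

Qₚ = P(PQ₂)²·P(XY₂)²·P(X₂)³ / P(T)³ = (0.0057)²·(20)²·(2.8)³ / (0.86)³ = 0.45
Qₚ = 0.45 < Kₚ = 2.8, so the forward reaction proceeds.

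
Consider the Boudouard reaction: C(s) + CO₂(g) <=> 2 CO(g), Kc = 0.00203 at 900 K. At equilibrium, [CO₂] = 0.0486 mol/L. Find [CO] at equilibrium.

[CO] = 0.00993 mol/L

(C is a pure solid — omitted from Kc.)
At equilibrium, Kc = [CO]² / [CO₂] = 0.00203.
([CO])² / (0.0486) = 0.00203
[CO]² = 9.87×10⁻⁵ ⇒ [CO] = 0.00993 mol/L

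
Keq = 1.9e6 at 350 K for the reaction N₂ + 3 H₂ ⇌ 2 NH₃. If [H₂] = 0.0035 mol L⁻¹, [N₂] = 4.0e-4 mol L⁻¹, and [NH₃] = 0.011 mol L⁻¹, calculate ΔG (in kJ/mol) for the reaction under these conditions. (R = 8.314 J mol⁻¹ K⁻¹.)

Q = [NH₃]² / ([N₂]·[H₂]³) = (0.011)² / ((4.0e-4)·(0.0035)³) = 7.06e6
ΔG = RT ln(Q/Keq) = (8.314 J mol⁻¹ K⁻¹)(350 K) × ln(7.06e6/1.9e6)
   = (2.910 kJ/mol)(1.313) = 3.82 kJ/mol
ΔG > 0, so the forward reaction is non-spontaneous (proceeds in reverse).

ΔG = 3.82 kJ/mol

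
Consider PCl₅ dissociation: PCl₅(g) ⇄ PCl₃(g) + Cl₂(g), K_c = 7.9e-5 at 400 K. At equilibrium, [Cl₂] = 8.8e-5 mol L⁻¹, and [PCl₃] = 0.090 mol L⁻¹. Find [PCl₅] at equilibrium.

At equilibrium, K_c = [PCl₃]·[Cl₂] / [PCl₅] = 7.9e-5.
(0.090)·(8.8e-5) / ([PCl₅]) = 7.9e-5
[PCl₅] = 0.100 = 0.10 mol L⁻¹

[PCl₅] = 0.10 mol L⁻¹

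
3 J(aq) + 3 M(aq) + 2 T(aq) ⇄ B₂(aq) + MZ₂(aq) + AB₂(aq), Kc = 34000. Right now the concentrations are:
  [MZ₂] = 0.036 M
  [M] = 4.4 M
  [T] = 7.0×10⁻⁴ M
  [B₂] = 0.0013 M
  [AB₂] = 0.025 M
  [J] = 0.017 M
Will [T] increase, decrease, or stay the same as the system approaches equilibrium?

decrease

Qc = [B₂]·[MZ₂]·[AB₂] / ([J]³·[M]³·[T]²) = (0.0013)·(0.036)·(0.025) / ((0.017)³·(4.4)³·(7.0×10⁻⁴)²) = 5700
Qc = 5700 < Kc = 34000: net forward reaction.
T is a reactant, so it decreases.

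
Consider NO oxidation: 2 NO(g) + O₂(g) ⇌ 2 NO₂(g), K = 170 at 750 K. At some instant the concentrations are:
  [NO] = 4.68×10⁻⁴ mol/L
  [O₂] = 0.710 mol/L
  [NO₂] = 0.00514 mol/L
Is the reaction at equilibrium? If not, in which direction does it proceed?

Q = [NO₂]² / ([NO]²·[O₂]) = (0.00514)² / ((4.68×10⁻⁴)²·(0.710)) = 170
Q = 170 = K, so the system is already at equilibrium.

neither direction; the system is at equilibrium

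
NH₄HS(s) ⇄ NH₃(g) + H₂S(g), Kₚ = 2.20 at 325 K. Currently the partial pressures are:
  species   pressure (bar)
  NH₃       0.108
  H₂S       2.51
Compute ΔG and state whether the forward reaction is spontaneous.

ΔG = -5.66 kJ/mol; the forward reaction is spontaneous

(NH₄HS is a pure solid — omitted from Qₚ.)
Qₚ = P(NH₃)·P(H₂S) = (0.108)·(2.51) = 0.271
ΔG = RT ln(Qₚ/Kₚ) = (8.314 J mol⁻¹ K⁻¹)(325 K) × ln(0.271/2.20)
   = (2.702 kJ/mol)(-2.094) = -5.66 kJ/mol
ΔG < 0, so the forward reaction is spontaneous (proceeds forward).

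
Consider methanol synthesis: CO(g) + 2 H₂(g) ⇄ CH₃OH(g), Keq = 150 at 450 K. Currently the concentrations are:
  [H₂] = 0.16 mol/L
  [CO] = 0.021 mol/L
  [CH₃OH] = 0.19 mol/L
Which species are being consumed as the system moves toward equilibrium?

Q = [CH₃OH] / ([CO]·[H₂]²) = (0.19) / ((0.021)·(0.16)²) = 350
Q = 350 > Keq = 150: net reverse reaction.

CH₃OH (products)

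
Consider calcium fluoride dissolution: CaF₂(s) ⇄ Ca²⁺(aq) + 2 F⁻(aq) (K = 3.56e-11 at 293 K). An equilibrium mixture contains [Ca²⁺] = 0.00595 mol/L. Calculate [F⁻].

(CaF₂ is a pure solid — omitted from K.)
At equilibrium, K = [Ca²⁺]·[F⁻]² = 3.56e-11.
(0.00595)·([F⁻])² = 3.56e-11
[F⁻]² = 5.98e-9 ⇒ [F⁻] = 7.74e-5 mol/L

[F⁻] = 7.74e-5 mol/L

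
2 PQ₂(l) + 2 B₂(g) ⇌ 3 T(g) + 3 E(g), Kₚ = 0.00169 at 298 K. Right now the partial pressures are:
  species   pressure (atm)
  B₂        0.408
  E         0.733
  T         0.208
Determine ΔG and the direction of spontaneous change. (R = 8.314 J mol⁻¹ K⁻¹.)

(PQ₂ is a pure liquid — omitted from Qₚ.)
Qₚ = P(T)³·P(E)³ / P(B₂)² = (0.208)³·(0.733)³ / (0.408)² = 0.0213
ΔG = RT ln(Qₚ/Kₚ) = (8.314 J mol⁻¹ K⁻¹)(298 K) × ln(0.0213/0.00169)
   = (2.478 kJ/mol)(2.534) = 6.28 kJ/mol
ΔG > 0, so the forward reaction is non-spontaneous (proceeds in reverse).

ΔG = 6.28 kJ/mol; the forward reaction is non-spontaneous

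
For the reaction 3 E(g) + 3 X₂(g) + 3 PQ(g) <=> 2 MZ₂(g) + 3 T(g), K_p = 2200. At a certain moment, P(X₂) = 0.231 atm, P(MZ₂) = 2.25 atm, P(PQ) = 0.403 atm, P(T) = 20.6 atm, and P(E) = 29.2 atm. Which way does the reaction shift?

no net change (already at equilibrium)

Q_p = P(MZ₂)²·P(T)³ / (P(E)³·P(X₂)³·P(PQ)³) = (2.25)²·(20.6)³ / ((29.2)³·(0.231)³·(0.403)³) = 2200
Q_p = 2200 = K_p, so the system is already at equilibrium.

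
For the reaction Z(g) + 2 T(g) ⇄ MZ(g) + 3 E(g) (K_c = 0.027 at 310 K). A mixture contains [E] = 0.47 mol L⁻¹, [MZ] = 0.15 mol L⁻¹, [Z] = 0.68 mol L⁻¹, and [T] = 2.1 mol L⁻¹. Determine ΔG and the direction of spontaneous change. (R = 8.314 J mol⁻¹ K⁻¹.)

Q_c = [MZ]·[E]³ / ([Z]·[T]²) = (0.15)·(0.47)³ / ((0.68)·(2.1)²) = 0.00519
ΔG = RT ln(Q_c/K_c) = (8.314 J mol⁻¹ K⁻¹)(310 K) × ln(0.00519/0.027)
   = (2.577 kJ/mol)(-1.649) = -4.25 kJ/mol
ΔG < 0, so the forward reaction is spontaneous (proceeds forward).

ΔG = -4.25 kJ/mol; the forward reaction is spontaneous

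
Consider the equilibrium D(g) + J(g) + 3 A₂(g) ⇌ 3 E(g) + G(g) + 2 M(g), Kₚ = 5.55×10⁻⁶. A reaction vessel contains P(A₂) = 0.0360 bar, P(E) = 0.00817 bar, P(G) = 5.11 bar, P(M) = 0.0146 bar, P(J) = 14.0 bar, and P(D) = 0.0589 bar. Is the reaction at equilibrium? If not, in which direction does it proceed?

Qₚ = P(E)³·P(G)·P(M)² / (P(D)·P(J)·P(A₂)³) = (0.00817)³·(5.11)·(0.0146)² / ((0.0589)·(14.0)·(0.0360)³) = 1.54×10⁻⁵
Qₚ = 1.54×10⁻⁵ > Kₚ = 5.55×10⁻⁶, so the reverse reaction proceeds.

reverse (toward reactants)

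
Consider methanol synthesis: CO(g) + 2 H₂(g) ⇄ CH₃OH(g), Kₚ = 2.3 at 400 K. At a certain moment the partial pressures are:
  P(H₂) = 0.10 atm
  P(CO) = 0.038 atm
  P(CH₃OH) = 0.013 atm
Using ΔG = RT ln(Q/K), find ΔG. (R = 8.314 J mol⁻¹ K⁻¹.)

Qₚ = P(CH₃OH) / (P(CO)·P(H₂)²) = (0.013) / ((0.038)·(0.10)²) = 34.2
ΔG = RT ln(Qₚ/Kₚ) = (8.314 J mol⁻¹ K⁻¹)(400 K) × ln(34.2/2.3)
   = (3.326 kJ/mol)(2.699) = 8.98 kJ/mol
ΔG > 0, so the forward reaction is non-spontaneous (proceeds in reverse).

ΔG = 8.98 kJ/mol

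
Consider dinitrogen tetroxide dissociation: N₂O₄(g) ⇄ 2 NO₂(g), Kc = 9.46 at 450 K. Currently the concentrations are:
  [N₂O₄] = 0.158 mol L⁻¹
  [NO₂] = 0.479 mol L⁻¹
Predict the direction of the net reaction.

forward (toward products)

Qc = [NO₂]² / [N₂O₄] = (0.479)² / (0.158) = 1.45
Qc = 1.45 < Kc = 9.46, so the forward reaction proceeds.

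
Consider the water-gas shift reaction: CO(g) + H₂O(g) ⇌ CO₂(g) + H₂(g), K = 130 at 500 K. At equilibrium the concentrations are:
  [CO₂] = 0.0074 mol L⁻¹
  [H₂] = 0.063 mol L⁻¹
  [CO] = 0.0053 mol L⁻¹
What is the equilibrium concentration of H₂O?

At equilibrium, K = [CO₂]·[H₂] / ([CO]·[H₂O]) = 130.
(0.0074)·(0.063) / ((0.0053)·([H₂O])) = 130
[H₂O] = 6.77×10⁻⁴ = 6.8×10⁻⁴ mol L⁻¹

[H₂O] = 6.8×10⁻⁴ mol L⁻¹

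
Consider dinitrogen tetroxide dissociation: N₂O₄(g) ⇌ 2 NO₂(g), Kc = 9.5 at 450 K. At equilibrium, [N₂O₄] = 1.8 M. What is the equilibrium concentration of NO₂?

At equilibrium, Kc = [NO₂]² / [N₂O₄] = 9.5.
([NO₂])² / (1.8) = 9.5
[NO₂]² = 17.1 ⇒ [NO₂] = 4.1 M

[NO₂] = 4.1 M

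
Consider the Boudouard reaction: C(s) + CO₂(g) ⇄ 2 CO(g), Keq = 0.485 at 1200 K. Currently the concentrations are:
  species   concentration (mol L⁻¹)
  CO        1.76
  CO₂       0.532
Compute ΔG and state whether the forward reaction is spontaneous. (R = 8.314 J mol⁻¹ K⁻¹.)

(C is a pure solid — omitted from Q.)
Q = [CO]² / [CO₂] = (1.76)² / (0.532) = 5.82
ΔG = RT ln(Q/Keq) = (8.314 J mol⁻¹ K⁻¹)(1200 K) × ln(5.82/0.485)
   = (9.977 kJ/mol)(2.485) = 24.8 kJ/mol
ΔG > 0, so the forward reaction is non-spontaneous (proceeds in reverse).

ΔG = 24.8 kJ/mol; the forward reaction is non-spontaneous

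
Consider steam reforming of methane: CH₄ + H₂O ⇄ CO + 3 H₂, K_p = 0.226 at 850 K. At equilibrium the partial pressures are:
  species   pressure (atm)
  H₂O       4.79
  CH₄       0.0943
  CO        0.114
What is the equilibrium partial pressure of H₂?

At equilibrium, K_p = P(CO)·P(H₂)³ / (P(CH₄)·P(H₂O)) = 0.226.
(0.114)·(P(H₂))³ / ((0.0943)·(4.79)) = 0.226
P(H₂)³ = 0.895 ⇒ P(H₂) = 0.964 atm

P(H₂) = 0.964 atm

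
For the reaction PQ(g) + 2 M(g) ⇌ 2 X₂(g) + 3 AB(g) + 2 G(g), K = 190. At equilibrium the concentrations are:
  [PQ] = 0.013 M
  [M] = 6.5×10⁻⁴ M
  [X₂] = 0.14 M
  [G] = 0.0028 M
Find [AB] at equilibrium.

[AB] = 1.9 M

At equilibrium, K = [X₂]²·[AB]³·[G]² / ([PQ]·[M]²) = 190.
(0.14)²·([AB])³·(0.0028)² / ((0.013)·(6.5×10⁻⁴)²) = 190
[AB]³ = 6.79 ⇒ [AB] = 1.9 M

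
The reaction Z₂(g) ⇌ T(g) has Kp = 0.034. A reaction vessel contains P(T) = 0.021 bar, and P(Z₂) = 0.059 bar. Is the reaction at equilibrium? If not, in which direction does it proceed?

toward reactants

Qp = P(T) / P(Z₂) = (0.021) / (0.059) = 0.36
Qp = 0.36 > Kp = 0.034, so the reverse reaction proceeds.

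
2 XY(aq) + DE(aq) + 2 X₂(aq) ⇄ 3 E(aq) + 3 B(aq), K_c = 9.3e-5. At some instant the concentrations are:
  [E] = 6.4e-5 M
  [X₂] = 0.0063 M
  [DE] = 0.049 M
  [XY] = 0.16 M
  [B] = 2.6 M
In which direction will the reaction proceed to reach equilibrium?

Q_c = [E]³·[B]³ / ([XY]²·[DE]·[X₂]²) = (6.4e-5)³·(2.6)³ / ((0.16)²·(0.049)·(0.0063)²) = 9.3e-5
Q_c = 9.3e-5 = K_c, so the system is already at equilibrium.

no net change (already at equilibrium)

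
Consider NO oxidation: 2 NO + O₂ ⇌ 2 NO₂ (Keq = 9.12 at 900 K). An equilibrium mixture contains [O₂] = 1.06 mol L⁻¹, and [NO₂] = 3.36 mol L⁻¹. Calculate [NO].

At equilibrium, Keq = [NO₂]² / ([NO]²·[O₂]) = 9.12.
(3.36)² / (([NO])²·(1.06)) = 9.12
[NO]² = 1.17 ⇒ [NO] = 1.08 mol L⁻¹

[NO] = 1.08 mol L⁻¹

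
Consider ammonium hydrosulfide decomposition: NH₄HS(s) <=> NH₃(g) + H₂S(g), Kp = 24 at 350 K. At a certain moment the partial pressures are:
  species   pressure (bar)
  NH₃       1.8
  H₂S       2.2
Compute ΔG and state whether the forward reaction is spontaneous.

ΔG = -5.24 kJ/mol; the forward reaction is spontaneous

(NH₄HS is a pure solid — omitted from Qp.)
Qp = P(NH₃)·P(H₂S) = (1.8)·(2.2) = 3.96
ΔG = RT ln(Qp/Kp) = (8.314 J mol⁻¹ K⁻¹)(350 K) × ln(3.96/24)
   = (2.910 kJ/mol)(-1.802) = -5.24 kJ/mol
ΔG < 0, so the forward reaction is spontaneous (proceeds forward).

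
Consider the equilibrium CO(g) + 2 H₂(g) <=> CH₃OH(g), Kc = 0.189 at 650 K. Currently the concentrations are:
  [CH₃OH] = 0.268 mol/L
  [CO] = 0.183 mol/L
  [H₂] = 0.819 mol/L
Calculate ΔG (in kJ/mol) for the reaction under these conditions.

Qc = [CH₃OH] / ([CO]·[H₂]²) = (0.268) / ((0.183)·(0.819)²) = 2.18
ΔG = RT ln(Qc/Kc) = (8.314 J mol⁻¹ K⁻¹)(650 K) × ln(2.18/0.189)
   = (5.404 kJ/mol)(2.445) = 13.2 kJ/mol
ΔG > 0, so the forward reaction is non-spontaneous (proceeds in reverse).

ΔG = 13.2 kJ/mol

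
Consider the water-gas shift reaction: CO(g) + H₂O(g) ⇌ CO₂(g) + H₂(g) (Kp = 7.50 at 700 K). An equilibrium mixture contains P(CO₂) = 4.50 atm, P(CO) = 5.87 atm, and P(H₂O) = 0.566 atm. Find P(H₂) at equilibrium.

At equilibrium, Kp = P(CO₂)·P(H₂) / (P(CO)·P(H₂O)) = 7.50.
(4.50)·(P(H₂)) / ((5.87)·(0.566)) = 7.50
P(H₂) = 5.54 atm

P(H₂) = 5.54 atm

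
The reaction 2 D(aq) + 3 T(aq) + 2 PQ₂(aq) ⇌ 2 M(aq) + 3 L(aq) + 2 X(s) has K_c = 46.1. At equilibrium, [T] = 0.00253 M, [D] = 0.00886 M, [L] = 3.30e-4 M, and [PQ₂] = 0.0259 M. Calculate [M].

[M] = 0.0331 M

(X is a pure solid — omitted from K_c.)
At equilibrium, K_c = [M]²·[L]³ / ([D]²·[T]³·[PQ₂]²) = 46.1.
([M])²·(3.30e-4)³ / ((0.00886)²·(0.00253)³·(0.0259)²) = 46.1
[M]² = 0.00109 ⇒ [M] = 0.0331 M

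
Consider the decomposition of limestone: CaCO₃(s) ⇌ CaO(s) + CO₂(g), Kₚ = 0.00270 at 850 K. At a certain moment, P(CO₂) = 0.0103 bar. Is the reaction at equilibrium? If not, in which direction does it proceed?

to the left

(CaCO₃, CaO are pure solids — omitted from Qₚ.)
Qₚ = P(CO₂) = 0.0103
Qₚ = 0.0103 > Kₚ = 0.00270, so the reverse reaction proceeds.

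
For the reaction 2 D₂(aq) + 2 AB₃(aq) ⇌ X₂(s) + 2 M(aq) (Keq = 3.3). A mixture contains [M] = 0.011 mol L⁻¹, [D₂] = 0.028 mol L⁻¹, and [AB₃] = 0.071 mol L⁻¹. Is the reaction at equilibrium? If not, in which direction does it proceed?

toward reactants

(X₂ is a pure solid — omitted from Q.)
Q = [M]² / ([D₂]²·[AB₃]²) = (0.011)² / ((0.028)²·(0.071)²) = 31
Q = 31 > Keq = 3.3, so the reverse reaction proceeds.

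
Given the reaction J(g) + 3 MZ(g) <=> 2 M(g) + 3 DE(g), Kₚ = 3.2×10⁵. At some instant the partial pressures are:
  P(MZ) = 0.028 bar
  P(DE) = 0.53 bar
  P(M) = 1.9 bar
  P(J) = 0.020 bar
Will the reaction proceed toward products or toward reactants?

Qₚ = P(M)²·P(DE)³ / (P(J)·P(MZ)³) = (1.9)²·(0.53)³ / ((0.020)·(0.028)³) = 1.2×10⁶
Qₚ = 1.2×10⁶ > Kₚ = 3.2×10⁵, so the reverse reaction proceeds.

in the reverse direction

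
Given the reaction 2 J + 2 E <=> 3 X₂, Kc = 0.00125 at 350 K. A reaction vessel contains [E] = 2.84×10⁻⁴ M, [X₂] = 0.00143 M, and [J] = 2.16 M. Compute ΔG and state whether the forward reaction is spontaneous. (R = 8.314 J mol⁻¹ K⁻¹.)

Qc = [X₂]³ / ([J]²·[E]²) = (0.00143)³ / ((2.16)²·(2.84×10⁻⁴)²) = 0.00777
ΔG = RT ln(Qc/Kc) = (8.314 J mol⁻¹ K⁻¹)(350 K) × ln(0.00777/0.00125)
   = (2.910 kJ/mol)(1.827) = 5.32 kJ/mol
ΔG > 0, so the forward reaction is non-spontaneous (proceeds in reverse).

ΔG = 5.32 kJ/mol; the forward reaction is non-spontaneous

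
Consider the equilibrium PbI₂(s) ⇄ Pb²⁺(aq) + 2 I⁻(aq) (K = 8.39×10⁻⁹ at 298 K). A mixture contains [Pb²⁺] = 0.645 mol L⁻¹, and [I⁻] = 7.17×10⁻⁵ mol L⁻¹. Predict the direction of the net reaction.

in the forward direction

(PbI₂ is a pure solid — omitted from Q.)
Q = [Pb²⁺]·[I⁻]² = (0.645)·(7.17×10⁻⁵)² = 3.32×10⁻⁹
Q = 3.32×10⁻⁹ < K = 8.39×10⁻⁹, so the forward reaction proceeds.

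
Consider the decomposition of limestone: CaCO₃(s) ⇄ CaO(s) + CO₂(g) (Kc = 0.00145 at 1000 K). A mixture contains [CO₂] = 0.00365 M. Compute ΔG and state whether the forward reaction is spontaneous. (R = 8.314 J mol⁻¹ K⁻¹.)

ΔG = 7.68 kJ/mol; the forward reaction is non-spontaneous

(CaCO₃, CaO are pure solids — omitted from Qc.)
Qc = [CO₂] = 0.00365
ΔG = RT ln(Qc/Kc) = (8.314 J mol⁻¹ K⁻¹)(1000 K) × ln(0.00365/0.00145)
   = (8.314 kJ/mol)(0.9232) = 7.68 kJ/mol
ΔG > 0, so the forward reaction is non-spontaneous (proceeds in reverse).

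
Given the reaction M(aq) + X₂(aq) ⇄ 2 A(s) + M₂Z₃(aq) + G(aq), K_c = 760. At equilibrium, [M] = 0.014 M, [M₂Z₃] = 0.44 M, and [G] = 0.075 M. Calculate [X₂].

[X₂] = 0.0031 M

(A is a pure solid — omitted from K_c.)
At equilibrium, K_c = [M₂Z₃]·[G] / ([M]·[X₂]) = 760.
(0.44)·(0.075) / ((0.014)·([X₂])) = 760
[X₂] = 0.00310 = 0.0031 M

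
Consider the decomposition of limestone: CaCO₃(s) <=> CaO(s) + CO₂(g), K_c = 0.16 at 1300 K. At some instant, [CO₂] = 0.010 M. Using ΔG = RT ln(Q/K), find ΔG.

ΔG = -30.0 kJ/mol

(CaCO₃, CaO are pure solids — omitted from Q_c.)
Q_c = [CO₂] = 0.0100
ΔG = RT ln(Q_c/K_c) = (8.314 J mol⁻¹ K⁻¹)(1300 K) × ln(0.0100/0.16)
   = (10.81 kJ/mol)(-2.773) = -30.0 kJ/mol
ΔG < 0, so the forward reaction is spontaneous (proceeds forward).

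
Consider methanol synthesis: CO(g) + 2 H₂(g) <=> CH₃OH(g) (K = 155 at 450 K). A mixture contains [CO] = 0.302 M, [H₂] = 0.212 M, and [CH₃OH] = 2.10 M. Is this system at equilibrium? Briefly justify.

yes, at equilibrium

Q = [CH₃OH] / ([CO]·[H₂]²) = (2.10) / ((0.302)·(0.212)²) = 155
Q = 155 = K; the system is at equilibrium.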